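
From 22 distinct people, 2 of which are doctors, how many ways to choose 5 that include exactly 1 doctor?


Choose 1 of the 2 doctors and 4 of the other 20 people:
C(2,1)×C(20,4) = 2×4845 = 9690

9690


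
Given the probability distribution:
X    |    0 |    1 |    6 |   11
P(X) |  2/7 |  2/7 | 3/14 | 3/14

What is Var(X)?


E[X] = 55/14
E[X²] = 475/14
Var(X) = E[X²] - (E[X])² = 475/14 - 3025/196 = 3625/196

Var(X) = 3625/196 ≈ 18.4949


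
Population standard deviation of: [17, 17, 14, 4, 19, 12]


Mean = 83/6
  (17-83/6)²=361/36
  (17-83/6)²=361/36
  (14-83/6)²=1/36
  (4-83/6)²=3481/36
  (19-83/6)²=961/36
  (12-83/6)²=121/36
Σ(x-μ)² = 881/6
σ² = (881/6)/6 = 881/36

σ = √(881/36) ≈ 4.9469


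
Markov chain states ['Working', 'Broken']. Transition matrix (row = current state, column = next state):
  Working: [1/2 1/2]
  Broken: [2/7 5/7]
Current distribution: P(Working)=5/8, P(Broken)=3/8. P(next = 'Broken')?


P(next=Broken) = Σᵢ P(now=i)×P(i→Broken)
= 5/8×1/2 + 3/8×5/7
= 5/16 + 15/56 = 65/112

P = 65/112 ≈ 0.5804


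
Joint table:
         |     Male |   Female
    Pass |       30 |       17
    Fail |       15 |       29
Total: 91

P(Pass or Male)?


P(Pass∨Male) = P(Pass) + P(Male) - P(Pass∧Male)
= (47 + 45 - 30)/91 = 62/91

P = 62/91 ≈ 68.13%


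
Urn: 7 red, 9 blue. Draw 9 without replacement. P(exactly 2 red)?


Hypergeometric: C(7,2)×C(9,7)/C(16,9)
= 21×36/11440 = 189/2860

P(X=2) = 189/2860 ≈ 6.61%


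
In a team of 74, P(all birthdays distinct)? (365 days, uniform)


P(all different) = Π(365-i)/365 for i=0..73
= (365/365)×(364/365)×...×(292/365)
= 0.000351

P ≈ 0.0004 ≈ 0.04%


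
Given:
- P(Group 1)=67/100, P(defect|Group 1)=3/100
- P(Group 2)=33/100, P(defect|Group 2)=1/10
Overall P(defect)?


P(B) = Σ P(B|Aᵢ)×P(Aᵢ)
  3/100×67/100 = 201/10000
  1/10×33/100 = 33/1000
Sum = 531/10000

P(defect) = 531/10000 ≈ 5.31%


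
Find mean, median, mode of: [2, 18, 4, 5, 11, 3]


Sorted: [2, 3, 4, 5, 11, 18]
Mean = 43/6
Median = 9/2
Freq: {2: 1, 18: 1, 4: 1, 5: 1, 11: 1, 3: 1}
Mode: No mode

Mean=43/6, Median=9/2, Mode=No mode


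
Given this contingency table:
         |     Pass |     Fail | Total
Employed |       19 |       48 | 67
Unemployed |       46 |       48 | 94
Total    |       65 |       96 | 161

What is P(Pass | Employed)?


P(Pass | Employed) = 19/(19+48) = 19/67

P(Pass|Employed) = 19/67 ≈ 28.36%


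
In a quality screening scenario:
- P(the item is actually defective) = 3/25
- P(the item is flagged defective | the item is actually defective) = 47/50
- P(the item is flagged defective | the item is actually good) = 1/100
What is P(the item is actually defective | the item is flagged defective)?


Using Bayes' theorem:
P(A|B) = P(B|A)·P(A) / P(B)

P(the item is flagged defective) = 47/50 × 3/25 + 1/100 × 22/25
= 141/1250 + 11/1250 = 76/625

P(the item is actually defective|the item is flagged defective) = (141/1250) / (76/625) = 141/152

P(the item is actually defective|the item is flagged defective) = 141/152 ≈ 92.76%


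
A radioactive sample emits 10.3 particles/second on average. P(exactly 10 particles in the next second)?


Poisson(λ=10.3): P(X=10) = e^(-λ)×λ^k/k!
= e^(-10.3) × 10.3^10 / 10!
≈ 3.363309519e-05 × 13439163793.4 / 3628800 ≈ 0.124559

P(X=10) ≈ 0.124559 ≈ 12.46%


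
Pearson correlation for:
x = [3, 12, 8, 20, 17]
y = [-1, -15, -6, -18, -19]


n=5, Σx=60, Σy=-59, Σxy=-914, Σx²=906, Σy²=947
r = (5×(-914) - 60×(-59))/√((5×906 - 60²)(5×947 - (-59)²))
= -1030/√(930×1254) = -1030/√1166220 ≈ -1030/1079.9167 ≈ -0.9538

r ≈ -0.9538


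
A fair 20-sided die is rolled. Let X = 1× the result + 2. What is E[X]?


E[die] = (1+20)/2 = 21/2
E[X] = 1×21/2 + 2 = 25/2

E[X] = 25/2


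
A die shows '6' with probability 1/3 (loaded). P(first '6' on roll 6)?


Geometric: P(X=6) = (1-p)^(k-1)×p = (2/3)^5×1/3 = 32/729

P(X=6) = 32/729 ≈ 4.39%


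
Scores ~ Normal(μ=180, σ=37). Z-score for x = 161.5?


z = (x - μ)/σ = (161.5 - 180)/37 = -0.5

z = -0.5


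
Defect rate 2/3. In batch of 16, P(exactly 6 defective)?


Binomial: P(X=6) = C(16,6)×p^6×(1-p)^10
= 8008 × 64/729 × 1/59049 = 512512/43046721

P(X=6) = 512512/43046721 ≈ 1.19%


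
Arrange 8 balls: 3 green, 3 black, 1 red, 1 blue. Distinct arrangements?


8!/(3!×3!×1!×1!) = 1120

1120


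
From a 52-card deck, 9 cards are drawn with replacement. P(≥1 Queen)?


P(not a Queen) = 48/52 = 12/13
P(none in 9 draws) = (12/13)^9 = 5159780352/10604499373
P(≥1 Queen) = 1 - 5159780352/10604499373 = 5444719021/10604499373

P = 5444719021/10604499373 ≈ 51.34%


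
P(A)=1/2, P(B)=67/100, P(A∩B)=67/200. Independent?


P(A)×P(B) = 67/200
P(A∩B) = 67/200
Equal ✓ → Independent

Yes, independent


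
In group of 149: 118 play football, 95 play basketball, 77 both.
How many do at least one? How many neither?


|A∪B| = 118+95-77 = 136
Neither = 149-136 = 13

At least one: 136; Neither: 13


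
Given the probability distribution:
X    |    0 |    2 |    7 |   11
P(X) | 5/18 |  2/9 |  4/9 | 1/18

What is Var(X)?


E[X] = 25/6
E[X²] = 529/18
Var(X) = E[X²] - (E[X])² = 529/18 - 625/36 = 433/36

Var(X) = 433/36 ≈ 12.0278


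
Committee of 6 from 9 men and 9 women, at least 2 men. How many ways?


Count by #men:
  2M,4W: C(9,2)×C(9,4)=4536
  3M,3W: C(9,3)×C(9,3)=7056
  4M,2W: C(9,4)×C(9,2)=4536
  5M,1W: C(9,5)×C(9,1)=1134
  6M,0W: C(9,6)×C(9,0)=84
Total = 17346

17346


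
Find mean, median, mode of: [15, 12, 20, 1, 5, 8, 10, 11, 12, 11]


Sorted: [1, 5, 8, 10, 11, 11, 12, 12, 15, 20]
Mean = 105/10 = 21/2
Median = 11
Freq: {15: 1, 12: 2, 20: 1, 1: 1, 5: 1, 8: 1, 10: 1, 11: 2}
Mode: [11, 12]

Mean=21/2, Median=11, Mode=[11, 12]


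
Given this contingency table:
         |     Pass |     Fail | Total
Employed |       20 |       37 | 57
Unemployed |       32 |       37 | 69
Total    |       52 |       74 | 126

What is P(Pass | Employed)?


P(Pass | Employed) = 20/(20+37) = 20/57

P(Pass|Employed) = 20/57 ≈ 35.09%


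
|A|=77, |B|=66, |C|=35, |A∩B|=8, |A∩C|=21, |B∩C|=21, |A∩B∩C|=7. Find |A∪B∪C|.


|A∪B∪C| = 77+66+35-8-21-21+7 = 135

|A∪B∪C| = 135


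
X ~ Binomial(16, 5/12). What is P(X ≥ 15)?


P(X ≥ 15) = Σ P(X=i) for i=15..16
P(X=15) = 213623046875/11555266180939776
P(X=16) = 152587890625/184884258895036416
Sum = 396728515625/20542695432781824

P(X ≥ 15) = 396728515625/20542695432781824 ≈ 0.00%


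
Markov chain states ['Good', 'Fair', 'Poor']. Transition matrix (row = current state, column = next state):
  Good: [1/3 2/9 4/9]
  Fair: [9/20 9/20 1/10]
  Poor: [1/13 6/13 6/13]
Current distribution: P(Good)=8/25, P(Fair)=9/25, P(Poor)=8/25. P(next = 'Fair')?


P(next=Fair) = Σᵢ P(now=i)×P(i→Fair)
= 8/25×2/9 + 9/25×9/20 + 8/25×6/13
= 16/225 + 81/500 + 48/325 = 22277/58500

P = 22277/58500 ≈ 0.3808


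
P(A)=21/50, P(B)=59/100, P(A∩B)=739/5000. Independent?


P(A)×P(B) = 1239/5000
P(A∩B) = 739/5000
Not equal → NOT independent

No, not independent


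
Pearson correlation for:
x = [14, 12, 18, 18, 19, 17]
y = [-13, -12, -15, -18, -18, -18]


n=6, Σx=98, Σy=-94, Σxy=-1568, Σx²=1638, Σy²=1510
r = (6×(-1568) - 98×(-94))/√((6×1638 - 98²)(6×1510 - (-94)²))
= -196/√(224×224) = -196/√50176 ≈ -196/224.0000 ≈ -0.8750

r ≈ -0.8750


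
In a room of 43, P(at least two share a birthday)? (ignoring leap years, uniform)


P(all different) = Π(365-i)/365 for i=0..42
= 0.076077
P(match) = 1 - 0.076077 = 0.923923

P ≈ 0.9239 ≈ 92.39%


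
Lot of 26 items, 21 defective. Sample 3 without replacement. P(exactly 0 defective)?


Hypergeometric: C(21,0)×C(5,3)/C(26,3)
= 1×10/2600 = 1/260

P(X=0) = 1/260 ≈ 0.38%


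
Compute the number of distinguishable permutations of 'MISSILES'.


Letters: 8, freq: {'M': 1, 'I': 2, 'S': 3, 'L': 1, 'E': 1}
8!/(1!×2!×3!×1!×1!) = 40320/12 = 3360

3360


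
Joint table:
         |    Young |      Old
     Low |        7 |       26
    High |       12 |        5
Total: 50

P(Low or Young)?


P(Low∨Young) = P(Low) + P(Young) - P(Low∧Young)
= (33 + 19 - 7)/50 = 45/50 = 9/10

P = 9/10 ≈ 90.00%


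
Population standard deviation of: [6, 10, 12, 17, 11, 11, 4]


Mean = 71/7
  (6-71/7)²=841/49
  (10-71/7)²=1/49
  (12-71/7)²=169/49
  (17-71/7)²=2304/49
  (11-71/7)²=36/49
  (11-71/7)²=36/49
  (4-71/7)²=1849/49
Σ(x-μ)² = 748/7
σ² = (748/7)/7 = 748/49

σ = √(748/49) ≈ 3.9071


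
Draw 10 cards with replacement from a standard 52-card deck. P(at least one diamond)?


P(not a diamond) = 39/52 = 3/4
P(none in 10 draws) = (3/4)^10 = 59049/1048576
P(≥1 diamond) = 1 - 59049/1048576 = 989527/1048576

P = 989527/1048576 ≈ 94.37%


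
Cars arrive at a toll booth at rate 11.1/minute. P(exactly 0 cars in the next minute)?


Poisson(λ=11.1): P(X=0) = e^(-λ)×λ^k/k!
= e^(-11.1) × 11.1^0 / 0!
≈ 1.511232382e-05 × 1 / 1 ≈ 0.000015

P(X=0) ≈ 0.000015 ≈ 0.00%


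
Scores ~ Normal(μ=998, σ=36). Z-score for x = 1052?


z = (x - μ)/σ = (1052 - 998)/36 = 1.5

z = 1.5


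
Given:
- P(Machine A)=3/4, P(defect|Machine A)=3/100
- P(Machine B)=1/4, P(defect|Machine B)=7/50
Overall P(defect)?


P(B) = Σ P(B|Aᵢ)×P(Aᵢ)
  3/100×3/4 = 9/400
  7/50×1/4 = 7/200
Sum = 23/400

P(defect) = 23/400 ≈ 5.75%


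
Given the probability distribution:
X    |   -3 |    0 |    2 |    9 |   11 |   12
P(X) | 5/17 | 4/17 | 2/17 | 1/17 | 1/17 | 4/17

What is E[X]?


E[X] = Σ x·P(X=x)
= (-3)×(5/17) + (0)×(4/17) + (2)×(2/17) + (9)×(1/17) + (11)×(1/17) + (12)×(4/17)
= 57/17

E[X] = 57/17


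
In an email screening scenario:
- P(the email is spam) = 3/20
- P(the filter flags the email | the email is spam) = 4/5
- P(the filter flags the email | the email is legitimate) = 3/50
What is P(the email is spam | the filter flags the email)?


Using Bayes' theorem:
P(A|B) = P(B|A)·P(A) / P(B)

P(the filter flags the email) = 4/5 × 3/20 + 3/50 × 17/20
= 3/25 + 51/1000 = 171/1000

P(the email is spam|the filter flags the email) = (3/25) / (171/1000) = 40/57

P(the email is spam|the filter flags the email) = 40/57 ≈ 70.18%


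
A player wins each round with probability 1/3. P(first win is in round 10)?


Geometric: P(X=10) = (1-p)^(k-1)×p = (2/3)^9×1/3 = 512/59049

P(X=10) = 512/59049 ≈ 0.87%


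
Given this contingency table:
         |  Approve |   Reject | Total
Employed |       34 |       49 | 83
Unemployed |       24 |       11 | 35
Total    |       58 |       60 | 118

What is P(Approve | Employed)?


P(Approve | Employed) = 34/(34+49) = 34/83

P(Approve|Employed) = 34/83 ≈ 40.96%


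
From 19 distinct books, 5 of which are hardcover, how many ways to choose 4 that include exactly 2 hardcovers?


Choose 2 of the 5 hardcovers and 2 of the other 14 books:
C(5,2)×C(14,2) = 10×91 = 910

910


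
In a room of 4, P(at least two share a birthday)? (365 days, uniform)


P(all different) = Π(365-i)/365 for i=0..3
= 0.983644
P(match) = 1 - 0.983644 = 0.016356

P ≈ 0.0164 ≈ 1.64%


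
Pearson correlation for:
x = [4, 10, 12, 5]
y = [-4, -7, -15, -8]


n=4, Σx=31, Σy=-34, Σxy=-306, Σx²=285, Σy²=354
r = (4×(-306) - 31×(-34))/√((4×285 - 31²)(4×354 - (-34)²))
= -170/√(179×260) = -170/√46540 ≈ -170/215.7313 ≈ -0.7880

r ≈ -0.7880


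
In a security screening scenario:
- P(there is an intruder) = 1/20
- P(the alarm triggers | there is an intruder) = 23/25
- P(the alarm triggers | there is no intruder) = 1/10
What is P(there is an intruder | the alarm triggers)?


Using Bayes' theorem:
P(A|B) = P(B|A)·P(A) / P(B)

P(the alarm triggers) = 23/25 × 1/20 + 1/10 × 19/20
= 23/500 + 19/200 = 141/1000

P(there is an intruder|the alarm triggers) = (23/500) / (141/1000) = 46/141

P(there is an intruder|the alarm triggers) = 46/141 ≈ 32.62%


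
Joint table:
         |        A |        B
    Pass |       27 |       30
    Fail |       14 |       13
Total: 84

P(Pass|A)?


P(Pass|A) = 27/(27+14) = 27/41

P = 27/41 ≈ 65.85%


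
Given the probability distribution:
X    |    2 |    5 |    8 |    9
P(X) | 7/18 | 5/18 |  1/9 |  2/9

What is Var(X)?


E[X] = 91/18
E[X²] = 605/18
Var(X) = E[X²] - (E[X])² = 605/18 - 8281/324 = 2609/324

Var(X) = 2609/324 ≈ 8.0525


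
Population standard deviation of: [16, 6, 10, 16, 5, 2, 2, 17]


Mean = 74/8 = 37/4
  (16-37/4)²=729/16
  (6-37/4)²=169/16
  (10-37/4)²=9/16
  (16-37/4)²=729/16
  (5-37/4)²=289/16
  (2-37/4)²=841/16
  (2-37/4)²=841/16
  (17-37/4)²=961/16
Σ(x-μ)² = 571/2
σ² = (571/2)/8 = 571/16

σ = √(571/16) ≈ 5.9739


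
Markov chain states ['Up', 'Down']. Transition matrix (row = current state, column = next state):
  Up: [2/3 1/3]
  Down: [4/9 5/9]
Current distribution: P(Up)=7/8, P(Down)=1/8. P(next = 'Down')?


P(next=Down) = Σᵢ P(now=i)×P(i→Down)
= 7/8×1/3 + 1/8×5/9
= 7/24 + 5/72 = 13/36

P = 13/36 ≈ 0.3611


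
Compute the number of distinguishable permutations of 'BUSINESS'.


Letters: 8, freq: {'B': 1, 'U': 1, 'S': 3, 'I': 1, 'N': 1, 'E': 1}
8!/(1!×1!×3!×1!×1!×1!) = 40320/6 = 6720

6720


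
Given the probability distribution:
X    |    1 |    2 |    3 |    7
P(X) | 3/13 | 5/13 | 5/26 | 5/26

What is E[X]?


E[X] = Σ x·P(X=x)
= (1)×(3/13) + (2)×(5/13) + (3)×(5/26) + (7)×(5/26)
= 38/13

E[X] = 38/13


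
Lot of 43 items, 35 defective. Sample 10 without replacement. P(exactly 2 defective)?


Hypergeometric: C(35,2)×C(8,8)/C(43,10)
= 595×1/1917334783 = 5/16112057

P(X=2) = 5/16112057 ≈ 0.00%


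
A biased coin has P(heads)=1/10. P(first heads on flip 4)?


Geometric: P(X=4) = (1-p)^(k-1)×p = (9/10)^3×1/10 = 729/10000

P(X=4) = 729/10000 ≈ 7.29%


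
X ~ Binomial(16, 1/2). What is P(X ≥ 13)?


P(X ≥ 13) = Σ P(X=i) for i=13..16
P(X=13) = 35/4096
P(X=14) = 15/8192
P(X=15) = 1/4096
P(X=16) = 1/65536
Sum = 697/65536

P(X ≥ 13) = 697/65536 ≈ 1.06%


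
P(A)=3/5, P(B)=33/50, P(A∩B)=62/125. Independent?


P(A)×P(B) = 99/250
P(A∩B) = 62/125
Not equal → NOT independent

No, not independent


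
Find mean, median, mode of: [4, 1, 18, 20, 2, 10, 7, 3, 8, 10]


Sorted: [1, 2, 3, 4, 7, 8, 10, 10, 18, 20]
Mean = 83/10
Median = 15/2
Freq: {4: 1, 1: 1, 18: 1, 20: 1, 2: 1, 10: 2, 7: 1, 3: 1, 8: 1}
Mode: [10]

Mean=83/10, Median=15/2, Mode=10


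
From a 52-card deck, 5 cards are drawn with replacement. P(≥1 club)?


P(not a club) = 39/52 = 3/4
P(none in 5 draws) = (3/4)^5 = 243/1024
P(≥1 club) = 1 - 243/1024 = 781/1024

P = 781/1024 ≈ 76.27%


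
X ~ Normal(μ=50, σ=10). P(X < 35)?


z = (35-50)/10 = -1.5
P(Z < -1.5) = 0.0668

P(X < 35) ≈ 0.0668


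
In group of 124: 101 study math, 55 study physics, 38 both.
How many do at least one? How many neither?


|A∪B| = 101+55-38 = 118
Neither = 124-118 = 6

At least one: 118; Neither: 6


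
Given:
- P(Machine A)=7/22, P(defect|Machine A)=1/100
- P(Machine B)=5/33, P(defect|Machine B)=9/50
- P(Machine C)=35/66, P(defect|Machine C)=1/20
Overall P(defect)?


P(B) = Σ P(B|Aᵢ)×P(Aᵢ)
  1/100×7/22 = 7/2200
  9/50×5/33 = 3/110
  1/20×35/66 = 7/264
Sum = 47/825

P(defect) = 47/825 ≈ 5.70%


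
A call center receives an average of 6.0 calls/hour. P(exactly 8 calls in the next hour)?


Poisson(λ=6.0): P(X=8) = e^(-λ)×λ^k/k!
= e^(-6.0) × 6.0^8 / 8!
≈ 0.002478752177 × 1679616 / 40320 ≈ 0.103258

P(X=8) ≈ 0.103258 ≈ 10.33%


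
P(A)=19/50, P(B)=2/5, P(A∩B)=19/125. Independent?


P(A)×P(B) = 19/125
P(A∩B) = 19/125
Equal ✓ → Independent

Yes, independent


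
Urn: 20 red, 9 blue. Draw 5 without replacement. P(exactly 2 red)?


Hypergeometric: C(20,2)×C(9,3)/C(29,5)
= 190×84/118755 = 152/1131

P(X=2) = 152/1131 ≈ 13.44%


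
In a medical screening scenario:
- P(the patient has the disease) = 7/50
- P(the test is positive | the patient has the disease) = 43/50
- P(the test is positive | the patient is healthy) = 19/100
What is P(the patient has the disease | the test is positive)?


Using Bayes' theorem:
P(A|B) = P(B|A)·P(A) / P(B)

P(the test is positive) = 43/50 × 7/50 + 19/100 × 43/50
= 301/2500 + 817/5000 = 1419/5000

P(the patient has the disease|the test is positive) = (301/2500) / (1419/5000) = 14/33

P(the patient has the disease|the test is positive) = 14/33 ≈ 42.42%


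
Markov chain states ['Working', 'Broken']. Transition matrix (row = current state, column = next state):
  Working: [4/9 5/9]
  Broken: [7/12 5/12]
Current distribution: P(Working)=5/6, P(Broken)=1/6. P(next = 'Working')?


P(next=Working) = Σᵢ P(now=i)×P(i→Working)
= 5/6×4/9 + 1/6×7/12
= 10/27 + 7/72 = 101/216

P = 101/216 ≈ 0.4676


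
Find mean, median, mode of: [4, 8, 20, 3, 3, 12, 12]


Sorted: [3, 3, 4, 8, 12, 12, 20]
Mean = 62/7
Median = 8
Freq: {4: 1, 8: 1, 20: 1, 3: 2, 12: 2}
Mode: [3, 12]

Mean=62/7, Median=8, Mode=[3, 12]


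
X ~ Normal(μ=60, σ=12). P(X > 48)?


z = (48-60)/12 = -1.0
P(X > 48) = 1 - P(Z ≤ -1.0) = 1 - 0.1587 = 0.8413

P(X > 48) ≈ 0.8413


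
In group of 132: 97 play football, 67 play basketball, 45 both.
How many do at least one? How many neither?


|A∪B| = 97+67-45 = 119
Neither = 132-119 = 13

At least one: 119; Neither: 13


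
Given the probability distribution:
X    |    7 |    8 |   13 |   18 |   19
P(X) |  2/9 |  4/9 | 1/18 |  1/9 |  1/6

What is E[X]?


E[X] = Σ x·P(X=x)
= (7)×(2/9) + (8)×(4/9) + (13)×(1/18) + (18)×(1/9) + (19)×(1/6)
= 11

E[X] = 11


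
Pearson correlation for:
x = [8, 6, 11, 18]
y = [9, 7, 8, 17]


n=4, Σx=43, Σy=41, Σxy=508, Σx²=545, Σy²=483
r = (4×508 - 43×41)/√((4×545 - 43²)(4×483 - 41²))
= 269/√(331×251) = 269/√83081 ≈ 269/288.2377 ≈ 0.9333

r ≈ 0.9333


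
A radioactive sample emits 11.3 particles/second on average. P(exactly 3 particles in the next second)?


Poisson(λ=11.3): P(X=3) = e^(-λ)×λ^k/k!
= e^(-11.3) × 11.3^3 / 3!
≈ 1.237292426e-05 × 1442.897 / 6 ≈ 0.002975

P(X=3) ≈ 0.002975 ≈ 0.30%


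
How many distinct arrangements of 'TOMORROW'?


Letters: 8, freq: {'T': 1, 'O': 3, 'M': 1, 'R': 2, 'W': 1}
8!/(1!×3!×1!×2!×1!) = 40320/12 = 3360

3360


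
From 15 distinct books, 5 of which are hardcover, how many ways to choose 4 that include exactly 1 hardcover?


Choose 1 of the 5 hardcovers and 3 of the other 10 books:
C(5,1)×C(10,3) = 5×120 = 600

600


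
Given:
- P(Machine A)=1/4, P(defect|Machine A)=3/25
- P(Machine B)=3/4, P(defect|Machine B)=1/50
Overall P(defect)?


P(B) = Σ P(B|Aᵢ)×P(Aᵢ)
  3/25×1/4 = 3/100
  1/50×3/4 = 3/200
Sum = 9/200

P(defect) = 9/200 ≈ 4.50%


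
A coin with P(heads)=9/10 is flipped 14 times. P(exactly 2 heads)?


Binomial: P(X=2) = C(14,2)×p^2×(1-p)^12
= 91 × 81/100 × 1/1000000000000 = 7371/100000000000000

P(X=2) = 7371/100000000000000 ≈ 0.00%


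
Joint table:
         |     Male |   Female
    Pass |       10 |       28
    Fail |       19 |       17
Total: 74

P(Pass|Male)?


P(Pass|Male) = 10/(10+19) = 10/29

P = 10/29 ≈ 34.48%


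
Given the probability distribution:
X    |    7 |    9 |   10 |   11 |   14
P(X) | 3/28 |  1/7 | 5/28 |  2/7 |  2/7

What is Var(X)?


E[X] = 307/28
E[X²] = 501/4
Var(X) = E[X²] - (E[X])² = 501/4 - 94249/784 = 3947/784

Var(X) = 3947/784 ≈ 5.0344


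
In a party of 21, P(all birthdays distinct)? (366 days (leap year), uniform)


P(all different) = Π(366-i)/366 for i=0..20
= (366/366)×(365/366)×...×(346/366)
= 0.557221

P ≈ 0.5572 ≈ 55.72%


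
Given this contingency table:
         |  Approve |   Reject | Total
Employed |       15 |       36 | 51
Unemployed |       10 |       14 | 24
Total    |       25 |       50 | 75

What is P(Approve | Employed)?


P(Approve | Employed) = 15/(15+36) = 15/51 = 5/17

P(Approve|Employed) = 5/17 ≈ 29.41%


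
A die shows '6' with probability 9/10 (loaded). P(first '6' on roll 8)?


Geometric: P(X=8) = (1-p)^(k-1)×p = (1/10)^7×9/10 = 9/100000000

P(X=8) = 9/100000000 ≈ 0.00%


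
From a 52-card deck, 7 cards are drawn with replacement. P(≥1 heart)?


P(not a heart) = 39/52 = 3/4
P(none in 7 draws) = (3/4)^7 = 2187/16384
P(≥1 heart) = 1 - 2187/16384 = 14197/16384

P = 14197/16384 ≈ 86.65%


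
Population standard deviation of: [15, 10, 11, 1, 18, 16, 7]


Mean = 78/7
  (15-78/7)²=729/49
  (10-78/7)²=64/49
  (11-78/7)²=1/49
  (1-78/7)²=5041/49
  (18-78/7)²=2304/49
  (16-78/7)²=1156/49
  (7-78/7)²=841/49
Σ(x-μ)² = 1448/7
σ² = (1448/7)/7 = 1448/49

σ = √(1448/49) ≈ 5.4361


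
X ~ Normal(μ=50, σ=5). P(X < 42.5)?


z = (42.5-50)/5 = -1.5
P(Z < -1.5) = 0.0668

P(X < 42.5) ≈ 0.0668


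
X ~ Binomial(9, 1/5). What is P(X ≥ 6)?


P(X ≥ 6) = Σ P(X=i) for i=6..9
P(X=6) = 5376/1953125
P(X=7) = 576/1953125
P(X=8) = 36/1953125
P(X=9) = 1/1953125
Sum = 5989/1953125

P(X ≥ 6) = 5989/1953125 ≈ 0.31%


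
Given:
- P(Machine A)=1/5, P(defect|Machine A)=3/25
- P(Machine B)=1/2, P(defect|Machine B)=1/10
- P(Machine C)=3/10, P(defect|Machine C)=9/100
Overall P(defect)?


P(B) = Σ P(B|Aᵢ)×P(Aᵢ)
  3/25×1/5 = 3/125
  1/10×1/2 = 1/20
  9/100×3/10 = 27/1000
Sum = 101/1000

P(defect) = 101/1000 ≈ 10.10%


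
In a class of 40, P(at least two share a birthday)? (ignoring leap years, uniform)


P(all different) = Π(365-i)/365 for i=0..39
= 0.108768
P(match) = 1 - 0.108768 = 0.891232

P ≈ 0.8912 ≈ 89.12%


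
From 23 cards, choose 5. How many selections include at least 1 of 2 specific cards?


Complement: C(23,5) - C(21,5) = 33649 - 20349 = 13300

13300


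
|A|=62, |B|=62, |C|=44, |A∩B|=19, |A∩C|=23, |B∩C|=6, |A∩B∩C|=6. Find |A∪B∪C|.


|A∪B∪C| = 62+62+44-19-23-6+6 = 126

|A∪B∪C| = 126


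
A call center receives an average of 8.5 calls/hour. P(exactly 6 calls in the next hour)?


Poisson(λ=8.5): P(X=6) = e^(-λ)×λ^k/k!
= e^(-8.5) × 8.5^6 / 6!
≈ 0.000203468369 × 377149.515625 / 720 ≈ 0.106581

P(X=6) ≈ 0.106581 ≈ 10.66%


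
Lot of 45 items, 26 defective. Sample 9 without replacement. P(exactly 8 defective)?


Hypergeometric: C(26,8)×C(19,1)/C(45,9)
= 1562275×19/886163135 = 2185/65231

P(X=8) = 2185/65231 ≈ 3.35%


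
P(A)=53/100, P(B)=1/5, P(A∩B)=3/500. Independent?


P(A)×P(B) = 53/500
P(A∩B) = 3/500
Not equal → NOT independent

No, not independent


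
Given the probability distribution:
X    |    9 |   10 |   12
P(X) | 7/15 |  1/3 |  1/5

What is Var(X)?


E[X] = 149/15
E[X²] = 1499/15
Var(X) = E[X²] - (E[X])² = 1499/15 - 22201/225 = 284/225

Var(X) = 284/225 ≈ 1.2622


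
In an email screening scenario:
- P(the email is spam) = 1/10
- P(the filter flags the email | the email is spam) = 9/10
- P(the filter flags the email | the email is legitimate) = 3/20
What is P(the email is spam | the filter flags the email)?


Using Bayes' theorem:
P(A|B) = P(B|A)·P(A) / P(B)

P(the filter flags the email) = 9/10 × 1/10 + 3/20 × 9/10
= 9/100 + 27/200 = 9/40

P(the email is spam|the filter flags the email) = (9/100) / (9/40) = 2/5

P(the email is spam|the filter flags the email) = 2/5 ≈ 40.00%


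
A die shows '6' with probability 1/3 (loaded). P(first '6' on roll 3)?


Geometric: P(X=3) = (1-p)^(k-1)×p = (2/3)^2×1/3 = 4/27

P(X=3) = 4/27 ≈ 14.81%


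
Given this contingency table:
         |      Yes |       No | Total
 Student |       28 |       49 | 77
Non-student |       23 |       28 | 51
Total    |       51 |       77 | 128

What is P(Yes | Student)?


P(Yes | Student) = 28/(28+49) = 28/77 = 4/11

P(Yes|Student) = 4/11 ≈ 36.36%


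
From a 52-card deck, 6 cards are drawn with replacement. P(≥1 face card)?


P(not a face card) = 40/52 = 10/13
P(none in 6 draws) = (10/13)^6 = 1000000/4826809
P(≥1 face card) = 1 - 1000000/4826809 = 3826809/4826809

P = 3826809/4826809 ≈ 79.28%


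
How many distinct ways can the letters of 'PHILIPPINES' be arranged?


Letters: 11, freq: {'P': 3, 'H': 1, 'I': 3, 'L': 1, 'N': 1, 'E': 1, 'S': 1}
11!/(3!×1!×3!×1!×1!×1!×1!) = 39916800/36 = 1108800

1108800


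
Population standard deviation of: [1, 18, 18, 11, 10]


Mean = 58/5
  (1-58/5)²=2809/25
  (18-58/5)²=1024/25
  (18-58/5)²=1024/25
  (11-58/5)²=9/25
  (10-58/5)²=64/25
Σ(x-μ)² = 986/5
σ² = (986/5)/5 = 986/25

σ = √(986/25) ≈ 6.2801


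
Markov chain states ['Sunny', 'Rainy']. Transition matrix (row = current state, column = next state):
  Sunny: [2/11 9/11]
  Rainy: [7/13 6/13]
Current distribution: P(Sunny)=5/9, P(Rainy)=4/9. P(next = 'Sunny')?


P(next=Sunny) = Σᵢ P(now=i)×P(i→Sunny)
= 5/9×2/11 + 4/9×7/13
= 10/99 + 28/117 = 146/429

P = 146/429 ≈ 0.3403


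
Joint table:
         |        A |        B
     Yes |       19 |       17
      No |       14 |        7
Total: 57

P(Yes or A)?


P(Yes∨A) = P(Yes) + P(A) - P(Yes∧A)
= (36 + 33 - 19)/57 = 50/57

P = 50/57 ≈ 87.72%


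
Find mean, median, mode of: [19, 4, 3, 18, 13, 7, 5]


Sorted: [3, 4, 5, 7, 13, 18, 19]
Mean = 69/7
Median = 7
Freq: {19: 1, 4: 1, 3: 1, 18: 1, 13: 1, 7: 1, 5: 1}
Mode: No mode

Mean=69/7, Median=7, Mode=No mode


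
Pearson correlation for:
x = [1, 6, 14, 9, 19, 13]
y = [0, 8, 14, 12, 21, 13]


n=6, Σx=62, Σy=68, Σxy=920, Σx²=844, Σy²=1014
r = (6×920 - 62×68)/√((6×844 - 62²)(6×1014 - 68²))
= 1304/√(1220×1460) = 1304/√1781200 ≈ 1304/1334.6160 ≈ 0.9771

r ≈ 0.9771


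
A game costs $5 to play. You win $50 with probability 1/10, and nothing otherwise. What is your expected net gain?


E[gain] = (50-5)×1/10 + (-5)×9/10
= 9/2 - 9/2 = 0

Expected net gain = $0 ≈ $0.00


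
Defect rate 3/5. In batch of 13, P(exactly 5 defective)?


Binomial: P(X=5) = C(13,5)×p^5×(1-p)^8
= 1287 × 243/3125 × 256/390625 = 80061696/1220703125

P(X=5) = 80061696/1220703125 ≈ 6.56%


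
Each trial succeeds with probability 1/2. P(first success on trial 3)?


Geometric: P(X=3) = (1-p)^(k-1)×p = (1/2)^2×1/2 = 1/8

P(X=3) = 1/8 ≈ 12.50%


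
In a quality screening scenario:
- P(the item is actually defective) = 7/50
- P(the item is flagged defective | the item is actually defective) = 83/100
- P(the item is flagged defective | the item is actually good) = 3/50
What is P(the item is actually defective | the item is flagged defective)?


Using Bayes' theorem:
P(A|B) = P(B|A)·P(A) / P(B)

P(the item is flagged defective) = 83/100 × 7/50 + 3/50 × 43/50
= 581/5000 + 129/2500 = 839/5000

P(the item is actually defective|the item is flagged defective) = (581/5000) / (839/5000) = 581/839

P(the item is actually defective|the item is flagged defective) = 581/839 ≈ 69.25%


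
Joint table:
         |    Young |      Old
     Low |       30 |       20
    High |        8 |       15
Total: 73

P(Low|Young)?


P(Low|Young) = 30/(30+8) = 30/38 = 15/19

P = 15/19 ≈ 78.95%


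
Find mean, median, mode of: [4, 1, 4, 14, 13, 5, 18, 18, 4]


Sorted: [1, 4, 4, 4, 5, 13, 14, 18, 18]
Mean = 81/9 = 9
Median = 5
Freq: {4: 3, 1: 1, 14: 1, 13: 1, 5: 1, 18: 2}
Mode: [4]

Mean=9, Median=5, Mode=4


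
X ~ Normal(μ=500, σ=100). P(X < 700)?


z = (700-500)/100 = 2.0
P(Z < 2.0) = 0.9772

P(X < 700) ≈ 0.9772


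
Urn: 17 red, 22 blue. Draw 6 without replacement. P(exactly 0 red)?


Hypergeometric: C(17,0)×C(22,6)/C(39,6)
= 1×74613/3262623 = 11/481

P(X=0) = 11/481 ≈ 2.29%


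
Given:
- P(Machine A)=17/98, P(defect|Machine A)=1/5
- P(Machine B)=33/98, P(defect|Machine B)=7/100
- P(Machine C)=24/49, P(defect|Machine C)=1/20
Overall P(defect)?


P(B) = Σ P(B|Aᵢ)×P(Aᵢ)
  1/5×17/98 = 17/490
  7/100×33/98 = 33/1400
  1/20×24/49 = 6/245
Sum = 811/9800

P(defect) = 811/9800 ≈ 8.28%


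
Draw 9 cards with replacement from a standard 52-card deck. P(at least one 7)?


P(not a 7) = 48/52 = 12/13
P(none in 9 draws) = (12/13)^9 = 5159780352/10604499373
P(≥1 7) = 1 - 5159780352/10604499373 = 5444719021/10604499373

P = 5444719021/10604499373 ≈ 51.34%


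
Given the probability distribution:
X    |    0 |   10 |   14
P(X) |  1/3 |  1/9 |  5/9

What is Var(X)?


E[X] = 80/9
E[X²] = 120
Var(X) = E[X²] - (E[X])² = 120 - 6400/81 = 3320/81

Var(X) = 3320/81 ≈ 40.9877


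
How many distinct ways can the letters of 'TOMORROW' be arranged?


Letters: 8, freq: {'T': 1, 'O': 3, 'M': 1, 'R': 2, 'W': 1}
8!/(1!×3!×1!×2!×1!) = 40320/12 = 3360

3360


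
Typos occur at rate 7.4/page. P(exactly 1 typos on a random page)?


Poisson(λ=7.4): P(X=1) = e^(-λ)×λ^k/k!
= e^(-7.4) × 7.4^1 / 1!
≈ 0.0006112527611 × 7.4 / 1 ≈ 0.004523

P(X=1) ≈ 0.004523 ≈ 0.45%


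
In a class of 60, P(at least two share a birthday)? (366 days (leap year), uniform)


P(all different) = Π(366-i)/366 for i=0..59
= 0.005966
P(match) = 1 - 0.005966 = 0.994034

P ≈ 0.9940 ≈ 99.40%


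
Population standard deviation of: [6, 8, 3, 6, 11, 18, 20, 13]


Mean = 85/8
  (6-85/8)²=1369/64
  (8-85/8)²=441/64
  (3-85/8)²=3721/64
  (6-85/8)²=1369/64
  (11-85/8)²=9/64
  (18-85/8)²=3481/64
  (20-85/8)²=5625/64
  (13-85/8)²=361/64
Σ(x-μ)² = 2047/8
σ² = (2047/8)/8 = 2047/64

σ = √(2047/64) ≈ 5.6555


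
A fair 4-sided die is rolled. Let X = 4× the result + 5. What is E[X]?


E[die] = (1+4)/2 = 5/2
E[X] = 4×5/2 + 5 = 15

E[X] = 15


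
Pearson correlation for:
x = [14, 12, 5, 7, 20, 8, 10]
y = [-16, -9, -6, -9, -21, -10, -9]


n=7, Σx=76, Σy=-80, Σxy=-1015, Σx²=978, Σy²=1076
r = (7×(-1015) - 76×(-80))/√((7×978 - 76²)(7×1076 - (-80)²))
= -1025/√(1070×1132) = -1025/√1211240 ≈ -1025/1100.5635 ≈ -0.9313

r ≈ -0.9313


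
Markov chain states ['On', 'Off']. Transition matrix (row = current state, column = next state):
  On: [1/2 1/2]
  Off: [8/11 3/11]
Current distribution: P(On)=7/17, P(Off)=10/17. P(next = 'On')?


P(next=On) = Σᵢ P(now=i)×P(i→On)
= 7/17×1/2 + 10/17×8/11
= 7/34 + 80/187 = 237/374

P = 237/374 ≈ 0.6337


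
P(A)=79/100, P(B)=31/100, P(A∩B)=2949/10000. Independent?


P(A)×P(B) = 2449/10000
P(A∩B) = 2949/10000
Not equal → NOT independent

No, not independent


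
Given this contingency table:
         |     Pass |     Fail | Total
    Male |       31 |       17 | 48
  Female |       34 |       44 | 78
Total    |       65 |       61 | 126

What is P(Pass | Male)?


P(Pass | Male) = 31/(31+17) = 31/48

P(Pass|Male) = 31/48 ≈ 64.58%


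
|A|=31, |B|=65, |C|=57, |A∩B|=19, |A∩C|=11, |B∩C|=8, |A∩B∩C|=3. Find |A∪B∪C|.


|A∪B∪C| = 31+65+57-19-11-8+3 = 118

|A∪B∪C| = 118


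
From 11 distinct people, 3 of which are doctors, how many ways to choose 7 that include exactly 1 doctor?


Choose 1 of the 3 doctors and 6 of the other 8 people:
C(3,1)×C(8,6) = 3×28 = 84

84


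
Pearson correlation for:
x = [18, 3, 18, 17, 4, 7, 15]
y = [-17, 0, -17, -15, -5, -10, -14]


n=7, Σx=82, Σy=-78, Σxy=-1167, Σx²=1236, Σy²=1124
r = (7×(-1167) - 82×(-78))/√((7×1236 - 82²)(7×1124 - (-78)²))
= -1773/√(1928×1784) = -1773/√3439552 ≈ -1773/1854.6029 ≈ -0.9560

r ≈ -0.9560


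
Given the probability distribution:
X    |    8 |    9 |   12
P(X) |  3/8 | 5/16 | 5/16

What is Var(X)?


E[X] = 153/16
E[X²] = 1509/16
Var(X) = E[X²] - (E[X])² = 1509/16 - 23409/256 = 735/256

Var(X) = 735/256 ≈ 2.8711


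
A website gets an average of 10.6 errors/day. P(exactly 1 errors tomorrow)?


Poisson(λ=10.6): P(X=1) = e^(-λ)×λ^k/k!
= e^(-10.6) × 10.6^1 / 1!
≈ 2.491600973e-05 × 10.6 / 1 ≈ 0.000264

P(X=1) ≈ 0.000264 ≈ 0.03%


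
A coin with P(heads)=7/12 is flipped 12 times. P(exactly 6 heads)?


Binomial: P(X=6) = C(12,6)×p^6×(1-p)^6
= 924 × 117649/2985984 × 15625/2985984 = 141546453125/743008370688

P(X=6) = 141546453125/743008370688 ≈ 19.05%


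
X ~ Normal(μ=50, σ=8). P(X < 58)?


z = (58-50)/8 = 1.0
P(Z < 1.0) = 0.8413

P(X < 58) ≈ 0.8413


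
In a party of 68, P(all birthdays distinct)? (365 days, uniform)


P(all different) = Π(365-i)/365 for i=0..67
= (365/365)×(364/365)×...×(298/365)
= 0.001274

P ≈ 0.0013 ≈ 0.13%


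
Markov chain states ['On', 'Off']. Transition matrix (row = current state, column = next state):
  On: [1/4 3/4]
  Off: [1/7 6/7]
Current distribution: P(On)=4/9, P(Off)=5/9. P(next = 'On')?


P(next=On) = Σᵢ P(now=i)×P(i→On)
= 4/9×1/4 + 5/9×1/7
= 1/9 + 5/63 = 4/21

P = 4/21 ≈ 0.1905


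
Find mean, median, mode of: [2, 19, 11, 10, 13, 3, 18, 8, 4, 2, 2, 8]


Sorted: [2, 2, 2, 3, 4, 8, 8, 10, 11, 13, 18, 19]
Mean = 100/12 = 25/3
Median = 8
Freq: {2: 3, 19: 1, 11: 1, 10: 1, 13: 1, 3: 1, 18: 1, 8: 2, 4: 1}
Mode: [2]

Mean=25/3, Median=8, Mode=2


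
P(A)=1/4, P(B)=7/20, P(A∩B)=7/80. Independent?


P(A)×P(B) = 7/80
P(A∩B) = 7/80
Equal ✓ → Independent

Yes, independent


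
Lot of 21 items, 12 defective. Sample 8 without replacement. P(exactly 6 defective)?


Hypergeometric: C(12,6)×C(9,2)/C(21,8)
= 924×36/203490 = 264/1615

P(X=6) = 264/1615 ≈ 16.35%


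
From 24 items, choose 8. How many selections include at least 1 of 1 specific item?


Complement: C(24,8) - C(23,8) = 735471 - 490314 = 245157

245157


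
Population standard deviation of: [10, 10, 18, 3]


Mean = 41/4
  (10-41/4)²=1/16
  (10-41/4)²=1/16
  (18-41/4)²=961/16
  (3-41/4)²=841/16
Σ(x-μ)² = 451/4
σ² = (451/4)/4 = 451/16

σ = √(451/16) ≈ 5.3092


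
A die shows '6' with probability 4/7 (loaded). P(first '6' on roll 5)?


Geometric: P(X=5) = (1-p)^(k-1)×p = (3/7)^4×4/7 = 324/16807

P(X=5) = 324/16807 ≈ 1.93%


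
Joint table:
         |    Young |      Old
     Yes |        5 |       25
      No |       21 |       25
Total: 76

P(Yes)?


P(Yes) = (5+25)/76 = 30/76 = 15/38

P(Yes) = 15/38 ≈ 39.47%


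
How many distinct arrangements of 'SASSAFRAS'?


Letters: 9, freq: {'S': 4, 'A': 3, 'F': 1, 'R': 1}
9!/(4!×3!×1!×1!) = 362880/144 = 2520

2520


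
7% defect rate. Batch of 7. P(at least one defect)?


P(all good) = (93/100)^7 = 60170087060757/100000000000000
P(≥1 defect) = 39829912939243/100000000000000

P = 39829912939243/100000000000000 ≈ 39.83%


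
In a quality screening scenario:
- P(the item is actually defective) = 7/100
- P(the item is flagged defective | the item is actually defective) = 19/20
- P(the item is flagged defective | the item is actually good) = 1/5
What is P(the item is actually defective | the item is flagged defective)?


Using Bayes' theorem:
P(A|B) = P(B|A)·P(A) / P(B)

P(the item is flagged defective) = 19/20 × 7/100 + 1/5 × 93/100
= 133/2000 + 93/500 = 101/400

P(the item is actually defective|the item is flagged defective) = (133/2000) / (101/400) = 133/505

P(the item is actually defective|the item is flagged defective) = 133/505 ≈ 26.34%


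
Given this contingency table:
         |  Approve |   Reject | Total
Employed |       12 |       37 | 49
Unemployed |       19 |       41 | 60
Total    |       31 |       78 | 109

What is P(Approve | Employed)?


P(Approve | Employed) = 12/(12+37) = 12/49

P(Approve|Employed) = 12/49 ≈ 24.49%


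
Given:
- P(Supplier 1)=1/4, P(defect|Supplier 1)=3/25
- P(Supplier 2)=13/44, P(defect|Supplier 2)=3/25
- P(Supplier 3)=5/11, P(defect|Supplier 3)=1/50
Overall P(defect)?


P(B) = Σ P(B|Aᵢ)×P(Aᵢ)
  3/25×1/4 = 3/100
  3/25×13/44 = 39/1100
  1/50×5/11 = 1/110
Sum = 41/550

P(defect) = 41/550 ≈ 7.45%


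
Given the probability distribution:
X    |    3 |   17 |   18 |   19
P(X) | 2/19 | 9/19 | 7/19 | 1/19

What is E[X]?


E[X] = Σ x·P(X=x)
= (3)×(2/19) + (17)×(9/19) + (18)×(7/19) + (19)×(1/19)
= 16

E[X] = 16


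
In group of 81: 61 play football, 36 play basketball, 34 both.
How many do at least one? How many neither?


|A∪B| = 61+36-34 = 63
Neither = 81-63 = 18

At least one: 63; Neither: 18


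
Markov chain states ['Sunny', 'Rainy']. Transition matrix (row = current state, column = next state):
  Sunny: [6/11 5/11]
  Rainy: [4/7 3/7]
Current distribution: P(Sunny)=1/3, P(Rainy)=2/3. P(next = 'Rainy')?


P(next=Rainy) = Σᵢ P(now=i)×P(i→Rainy)
= 1/3×5/11 + 2/3×3/7
= 5/33 + 2/7 = 101/231

P = 101/231 ≈ 0.4372


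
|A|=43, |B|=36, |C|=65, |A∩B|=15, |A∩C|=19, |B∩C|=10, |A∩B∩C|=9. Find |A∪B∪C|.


|A∪B∪C| = 43+36+65-15-19-10+9 = 109

|A∪B∪C| = 109


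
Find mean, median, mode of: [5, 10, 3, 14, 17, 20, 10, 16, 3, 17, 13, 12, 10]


Sorted: [3, 3, 5, 10, 10, 10, 12, 13, 14, 16, 17, 17, 20]
Mean = 150/13
Median = 12
Freq: {5: 1, 10: 3, 3: 2, 14: 1, 17: 2, 20: 1, 16: 1, 13: 1, 12: 1}
Mode: [10]

Mean=150/13, Median=12, Mode=10


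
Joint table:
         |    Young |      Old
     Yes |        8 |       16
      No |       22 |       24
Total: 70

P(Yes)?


P(Yes) = (8+16)/70 = 24/70 = 12/35

P(Yes) = 12/35 ≈ 34.29%


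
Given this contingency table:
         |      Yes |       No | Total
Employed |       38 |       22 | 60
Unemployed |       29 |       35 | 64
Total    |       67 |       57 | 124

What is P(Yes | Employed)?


P(Yes | Employed) = 38/(38+22) = 38/60 = 19/30

P(Yes|Employed) = 19/30 ≈ 63.33%


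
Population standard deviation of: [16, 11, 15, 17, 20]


Mean = 79/5
  (16-79/5)²=1/25
  (11-79/5)²=576/25
  (15-79/5)²=16/25
  (17-79/5)²=36/25
  (20-79/5)²=441/25
Σ(x-μ)² = 214/5
σ² = (214/5)/5 = 214/25

σ = √(214/25) ≈ 2.9257


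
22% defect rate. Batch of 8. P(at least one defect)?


P(all good) = (39/50)^8 = 5352009260481/39062500000000
P(≥1 defect) = 33710490739519/39062500000000

P = 33710490739519/39062500000000 ≈ 86.30%


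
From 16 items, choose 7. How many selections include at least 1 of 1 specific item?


Complement: C(16,7) - C(15,7) = 11440 - 6435 = 5005

5005


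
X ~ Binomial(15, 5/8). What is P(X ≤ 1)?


P(X ≤ 1) = Σ P(X=i) for i=0..1
P(X=0) = 14348907/35184372088832
P(X=1) = 358722675/35184372088832
Sum = 186535791/17592186044416

P(X ≤ 1) = 186535791/17592186044416 ≈ 0.00%


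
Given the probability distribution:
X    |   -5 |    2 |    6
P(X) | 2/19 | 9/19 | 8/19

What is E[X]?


E[X] = Σ x·P(X=x)
= (-5)×(2/19) + (2)×(9/19) + (6)×(8/19)
= 56/19

E[X] = 56/19


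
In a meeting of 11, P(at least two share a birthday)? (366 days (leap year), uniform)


P(all different) = Π(366-i)/366 for i=0..10
= 0.859219
P(match) = 1 - 0.859219 = 0.140781

P ≈ 0.1408 ≈ 14.08%


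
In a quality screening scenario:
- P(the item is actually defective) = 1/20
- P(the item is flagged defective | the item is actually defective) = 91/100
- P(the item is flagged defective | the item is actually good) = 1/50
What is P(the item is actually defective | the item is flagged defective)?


Using Bayes' theorem:
P(A|B) = P(B|A)·P(A) / P(B)

P(the item is flagged defective) = 91/100 × 1/20 + 1/50 × 19/20
= 91/2000 + 19/1000 = 129/2000

P(the item is actually defective|the item is flagged defective) = (91/2000) / (129/2000) = 91/129

P(the item is actually defective|the item is flagged defective) = 91/129 ≈ 70.54%


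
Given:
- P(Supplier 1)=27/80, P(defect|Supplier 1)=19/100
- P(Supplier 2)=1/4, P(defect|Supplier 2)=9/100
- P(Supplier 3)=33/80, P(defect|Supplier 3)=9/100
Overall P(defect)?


P(B) = Σ P(B|Aᵢ)×P(Aᵢ)
  19/100×27/80 = 513/8000
  9/100×1/4 = 9/400
  9/100×33/80 = 297/8000
Sum = 99/800

P(defect) = 99/800 ≈ 12.38%


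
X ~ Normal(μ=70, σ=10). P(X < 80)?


z = (80-70)/10 = 1.0
P(Z < 1.0) = 0.8413

P(X < 80) ≈ 0.8413


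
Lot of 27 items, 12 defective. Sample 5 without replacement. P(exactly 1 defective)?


Hypergeometric: C(12,1)×C(15,4)/C(27,5)
= 12×1365/80730 = 14/69

P(X=1) = 14/69 ≈ 20.29%
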